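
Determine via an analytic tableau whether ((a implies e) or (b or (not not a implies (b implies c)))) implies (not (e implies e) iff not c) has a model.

Satisfiable

Initial set: {(((a implies e) or (b or (not not a implies (b implies c)))) implies (not (e implies e) iff not c))}.
(((a implies e) or (b or (not not a implies (b implies c)))) implies (not (e implies e) iff not c)): β-rule — branch into not ((a implies e) or (b or (not not a implies (b implies c))))  //  (not (e implies e) iff not c).
  branch 1 (add not ((a implies e) or (b or (not not a implies (b implies c))))):
    not ((a implies e) or (b or (not not a implies (b implies c)))): α-rule — add not (a implies e), not (b or (not not a implies (b implies c))).
    not (a implies e): α-rule — add a, not e.
    not (b or (not not a implies (b implies c))): α-rule — add not b, not (not not a implies (b implies c)).
    not (not not a implies (b implies c)): α-rule — add not not a, not (b implies c).
    not not a: drop double negation, giving a.
    not (b implies c): α-rule — add b, not c.
    × closes — contains both b and not b.
  branch 2 (add (not (e implies e) iff not c)):
    (not (e implies e) iff not c): β-rule — branch into not (e implies e), not c  //  not not (e implies e), not not c.
      branch 2.1 (add not (e implies e), not c):
        not (e implies e): α-rule — add e, not e.
        × closes — contains both e and not e.
      branch 2.2 (add not not (e implies e), not not c):
        not not (e implies e): β-rule — branch into not e  //  e.
          branch 2.2.1 (add not e):
            ○ open, literals {c=true, e=false}.
          branch 2.2.2 (add e):
            ○ open, literals {c=true, e=true}.
2 branches closed, 2 open.
An open branch gives a satisfying assignment: c=true, e=false.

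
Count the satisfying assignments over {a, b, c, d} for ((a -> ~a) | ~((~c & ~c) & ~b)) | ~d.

15

Initial set: {(((a -> ~a) | ~((~c & ~c) & ~b)) | ~d)}.
(((a -> ~a) | ~((~c & ~c) & ~b)) | ~d): β-rule — branch into ((a -> ~a) | ~((~c & ~c) & ~b))  //  ~d.
  branch 1 (add ((a -> ~a) | ~((~c & ~c) & ~b))):
    ((a -> ~a) | ~((~c & ~c) & ~b)): β-rule — branch into (a -> ~a)  //  ~((~c & ~c) & ~b).
      branch 1.1 (add (a -> ~a)):
        (a -> ~a): β-rule — branch into ~a  //  ~a.
          branch 1.1.1 (add ~a):
            ○ open, literals {a=0}.
          branch 1.1.2 (add ~a):
            ○ open, literals {a=0}.
      branch 1.2 (add ~((~c & ~c) & ~b)):
        ~((~c & ~c) & ~b): β-rule — branch into ~(~c & ~c)  //  ~~b.
          branch 1.2.1 (add ~(~c & ~c)):
            ~(~c & ~c): β-rule — branch into ~~c  //  ~~c.
              branch 1.2.1.1 (add ~~c):
                ○ open, literals {c=1}.
              branch 1.2.1.2 (add ~~c):
                ○ open, literals {c=1}.
          branch 1.2.2 (add ~~b):
            ○ open, literals {b=1}.
  branch 2 (add ~d):
    ○ open, literals {d=0}.
0 branches closed, 6 open.
Each open branch fixes some atoms; the unmentioned ones are free. Counting distinct full assignments: branch {a=0} (b, c, d) contributes 8 new; branch {a=0} (b, c, d) contributes 0 new; branch {c=1} (a, b, d) contributes 4 new; branch {c=1} (a, b, d) contributes 0 new; branch {b=1} (a, c, d) contributes 2 new; branch {d=0} (a, b, c) contributes 1 new. Total: 15.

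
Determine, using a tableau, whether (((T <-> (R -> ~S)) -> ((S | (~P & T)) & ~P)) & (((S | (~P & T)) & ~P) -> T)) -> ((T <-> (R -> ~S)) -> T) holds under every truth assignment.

Assume the negation and expand:
Initial set: {F ((((T <-> (R -> ~S)) -> ((S | (~P & T)) & ~P)) & (((S | (~P & T)) & ~P) -> T)) -> ((T <-> (R -> ~S)) -> T))}.
F ((((T <-> (R -> ~S)) -> ((S | (~P & T)) & ~P)) & (((S | (~P & T)) & ~P) -> T)) -> ((T <-> (R -> ~S)) -> T)): α-rule — add T (((T <-> (R -> ~S)) -> ((S | (~P & T)) & ~P)) & (((S | (~P & T)) & ~P) -> T)), F ((T <-> (R -> ~S)) -> T).
T (((T <-> (R -> ~S)) -> ((S | (~P & T)) & ~P)) & (((S | (~P & T)) & ~P) -> T)): α-rule — add T ((T <-> (R -> ~S)) -> ((S | (~P & T)) & ~P)), T (((S | (~P & T)) & ~P) -> T).
F ((T <-> (R -> ~S)) -> T): α-rule — add T (T <-> (R -> ~S)), F T.
T ((T <-> (R -> ~S)) -> ((S | (~P & T)) & ~P)): β-rule — branch into F (T <-> (R -> ~S))  //  T ((S | (~P & T)) & ~P).
  branch 1 (add F (T <-> (R -> ~S))):
    T (((S | (~P & T)) & ~P) -> T): β-rule — branch into F ((S | (~P & T)) & ~P)  //  T T.
      branch 1.1 (add F ((S | (~P & T)) & ~P)):
        T (T <-> (R -> ~S)): β-rule — branch into T T, T (R -> ~S)  //  F T, F (R -> ~S).
          branch 1.1.1 (add T T, T (R -> ~S)):
            × closes — contains both T and ~T.
          branch 1.1.2 (add F T, F (R -> ~S)):
            F (R -> ~S): α-rule — add T R, F ~S.
            F (T <-> (R -> ~S)): β-rule — branch into T T, F (R -> ~S)  //  F T, T (R -> ~S).
              branch 1.1.2.1 (add T T, F (R -> ~S)):
                × closes — contains both T and ~T.
              branch 1.1.2.2 (add F T, T (R -> ~S)):
                F ((S | (~P & T)) & ~P): β-rule — branch into F (S | (~P & T))  //  F ~P.
                  branch 1.1.2.2.1 (add F (S | (~P & T))):
                    F (S | (~P & T)): α-rule — add F S, F (~P & T).
                    × closes — contains both S and ~S.
                  branch 1.1.2.2.2 (add F ~P):
                    T (R -> ~S): β-rule — branch into F R  //  T ~S.
                      branch 1.1.2.2.2.1 (add F R):
                        × closes — contains both R and ~R.
                      branch 1.1.2.2.2.2 (add T ~S):
                        × closes — contains both S and ~S.
      branch 1.2 (add T T):
        × closes — contains both T and ~T.
  branch 2 (add T ((S | (~P & T)) & ~P)):
    T ((S | (~P & T)) & ~P): α-rule — add T (S | (~P & T)), T ~P.
    T (((S | (~P & T)) & ~P) -> T): β-rule — branch into F ((S | (~P & T)) & ~P)  //  T T.
      branch 2.1 (add F ((S | (~P & T)) & ~P)):
        T (T <-> (R -> ~S)): β-rule — branch into T T, T (R -> ~S)  //  F T, F (R -> ~S).
          branch 2.1.1 (add T T, T (R -> ~S)):
            × closes — contains both T and ~T.
          branch 2.1.2 (add F T, F (R -> ~S)):
            F (R -> ~S): α-rule — add T R, F ~S.
            T (S | (~P & T)): β-rule — branch into T S  //  T (~P & T).
              branch 2.1.2.1 (add T S):
                F ((S | (~P & T)) & ~P): β-rule — branch into F (S | (~P & T))  //  F ~P.
                  branch 2.1.2.1.1 (add F (S | (~P & T))):
                    F (S | (~P & T)): α-rule — add F S, F (~P & T).
                    × closes — contains both S and ~S.
                  branch 2.1.2.1.2 (add F ~P):
                    × closes — contains both P and ~P.
              branch 2.1.2.2 (add T (~P & T)):
                T (~P & T): α-rule — add T ~P, T T.
                × closes — contains both T and ~T.
      branch 2.2 (add T T):
        × closes — contains both T and ~T.
All 11 branches close.
Every branch closed, so the negation is unsatisfiable and the formula is valid.

Valid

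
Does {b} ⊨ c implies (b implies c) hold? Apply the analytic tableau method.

Initial set: {b; not (c implies (b implies c))}.
not (c implies (b implies c)): α-rule — add c, not (b implies c).
not (b implies c): α-rule — add b, not c.
× closes — contains both c and not c.
All 1 branch closes.
Every branch closed, so the premises entail the conclusion.

Yes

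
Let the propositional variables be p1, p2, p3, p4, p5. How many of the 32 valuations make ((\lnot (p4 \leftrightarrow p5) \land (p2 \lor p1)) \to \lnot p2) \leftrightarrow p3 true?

Initial set: {(((\lnot (p4 \leftrightarrow p5) \land (p2 \lor p1)) \to \lnot p2) \leftrightarrow p3)}.
(((\lnot (p4 \leftrightarrow p5) \land (p2 \lor p1)) \to \lnot p2) \leftrightarrow p3): β-rule — branch into ((\lnot (p4 \leftrightarrow p5) \land (p2 \lor p1)) \to \lnot p2), p3  //  \lnot ((\lnot (p4 \leftrightarrow p5) \land (p2 \lor p1)) \to \lnot p2), \lnot p3.
  branch 1 (add ((\lnot (p4 \leftrightarrow p5) \land (p2 \lor p1)) \to \lnot p2), p3):
    ((\lnot (p4 \leftrightarrow p5) \land (p2 \lor p1)) \to \lnot p2): β-rule — branch into \lnot (\lnot (p4 \leftrightarrow p5) \land (p2 \lor p1))  //  \lnot p2.
      branch 1.1 (add \lnot (\lnot (p4 \leftrightarrow p5) \land (p2 \lor p1))):
        \lnot (\lnot (p4 \leftrightarrow p5) \land (p2 \lor p1)): β-rule — branch into \lnot \lnot (p4 \leftrightarrow p5)  //  \lnot (p2 \lor p1).
          branch 1.1.1 (add \lnot \lnot (p4 \leftrightarrow p5)):
            \lnot \lnot (p4 \leftrightarrow p5): β-rule — branch into p4, p5  //  \lnot p4, \lnot p5.
              branch 1.1.1.1 (add p4, p5):
                ○ open, literals {p3=T, p4=T, p5=T}.
              branch 1.1.1.2 (add \lnot p4, \lnot p5):
                ○ open, literals {p3=T, p4=F, p5=F}.
          branch 1.1.2 (add \lnot (p2 \lor p1)):
            \lnot (p2 \lor p1): α-rule — add \lnot p2, \lnot p1.
            ○ open, literals {p1=F, p2=F, p3=T}.
      branch 1.2 (add \lnot p2):
        ○ open, literals {p2=F, p3=T}.
  branch 2 (add \lnot ((\lnot (p4 \leftrightarrow p5) \land (p2 \lor p1)) \to \lnot p2), \lnot p3):
    \lnot ((\lnot (p4 \leftrightarrow p5) \land (p2 \lor p1)) \to \lnot p2): α-rule — add (\lnot (p4 \leftrightarrow p5) \land (p2 \lor p1)), \lnot \lnot p2.
    (\lnot (p4 \leftrightarrow p5) \land (p2 \lor p1)): α-rule — add \lnot (p4 \leftrightarrow p5), (p2 \lor p1).
    \lnot (p4 \leftrightarrow p5): β-rule — branch into p4, \lnot p5  //  \lnot p4, p5.
      branch 2.1 (add p4, \lnot p5):
        (p2 \lor p1): β-rule — branch into p2  //  p1.
          branch 2.1.1 (add p2):
            ○ open, literals {p2=T, p3=F, p4=T, p5=F}.
          branch 2.1.2 (add p1):
            ○ open, literals {p1=T, p2=T, p3=F, p4=T, p5=F}.
      branch 2.2 (add \lnot p4, p5):
        (p2 \lor p1): β-rule — branch into p2  //  p1.
          branch 2.2.1 (add p2):
            ○ open, literals {p2=T, p3=F, p4=F, p5=T}.
          branch 2.2.2 (add p1):
            ○ open, literals {p1=T, p2=T, p3=F, p4=F, p5=T}.
0 branches closed, 8 open.
Each open branch fixes some atoms; the unmentioned ones are free. Counting distinct full assignments: branch {p3=T, p4=T, p5=T} (p1, p2) contributes 4 new; branch {p3=T, p4=F, p5=F} (p1, p2) contributes 4 new; branch {p1=F, p2=F, p3=T} (p4, p5) contributes 2 new; branch {p2=F, p3=T} (p1, p4, p5) contributes 2 new; branch {p2=T, p3=F, p4=T, p5=F} (p1) contributes 2 new; branch {p1=T, p2=T, p3=F, p4=T, p5=F} (none free) contributes 0 new; branch {p2=T, p3=F, p4=F, p5=T} (p1) contributes 2 new; branch {p1=T, p2=T, p3=F, p4=F, p5=T} (none free) contributes 0 new. Total: 16.

16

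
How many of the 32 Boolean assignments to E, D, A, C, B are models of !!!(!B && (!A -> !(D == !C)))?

20

Initial set: {!!!(!B && (!A -> !(D == !C)))}.
!!!(!B && (!A -> !(D == !C))): drop double negation, giving !(!B && (!A -> !(D == !C))).
!(!B && (!A -> !(D == !C))): β-rule — branch into !!B  //  !(!A -> !(D == !C)).
  branch 1 (add !!B):
    ○ open, literals {B=T}.
  branch 2 (add !(!A -> !(D == !C))):
    !(!A -> !(D == !C)): α-rule — add !A, !!(D == !C).
    !!(D == !C): β-rule — branch into D, !C  //  !D, !!C.
      branch 2.1 (add D, !C):
        ○ open, literals {A=F, C=F, D=T}.
      branch 2.2 (add !D, !!C):
        ○ open, literals {A=F, C=T, D=F}.
0 branches closed, 3 open.
Each open branch fixes some atoms; the unmentioned ones are free. Counting distinct full assignments: branch {B=T} (E, D, A, C) contributes 16 new; branch {A=F, C=F, D=T} (E, B) contributes 2 new; branch {A=F, C=T, D=F} (E, B) contributes 2 new. Total: 20.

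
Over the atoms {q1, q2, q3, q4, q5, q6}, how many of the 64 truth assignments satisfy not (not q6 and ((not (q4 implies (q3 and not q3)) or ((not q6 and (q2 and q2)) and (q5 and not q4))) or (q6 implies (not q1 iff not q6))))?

32

Initial set: {not (not q6 and ((not (q4 implies (q3 and not q3)) or ((not q6 and (q2 and q2)) and (q5 and not q4))) or (q6 implies (not q1 iff not q6))))}.
not (not q6 and ((not (q4 implies (q3 and not q3)) or ((not q6 and (q2 and q2)) and (q5 and not q4))) or (q6 implies (not q1 iff not q6)))): β-rule — branch into not not q6  //  not ((not (q4 implies (q3 and not q3)) or ((not q6 and (q2 and q2)) and (q5 and not q4))) or (q6 implies (not q1 iff not q6))).
  branch 1 (add not not q6):
    ○ open, literals {q6=1}.
  branch 2 (add not ((not (q4 implies (q3 and not q3)) or ((not q6 and (q2 and q2)) and (q5 and not q4))) or (q6 implies (not q1 iff not q6)))):
    not ((not (q4 implies (q3 and not q3)) or ((not q6 and (q2 and q2)) and (q5 and not q4))) or (q6 implies (not q1 iff not q6))): α-rule — add not (not (q4 implies (q3 and not q3)) or ((not q6 and (q2 and q2)) and (q5 and not q4))), not (q6 implies (not q1 iff not q6)).
    not (not (q4 implies (q3 and not q3)) or ((not q6 and (q2 and q2)) and (q5 and not q4))): α-rule — add not not (q4 implies (q3 and not q3)), not ((not q6 and (q2 and q2)) and (q5 and not q4)).
    not (q6 implies (not q1 iff not q6)): α-rule — add q6, not (not q1 iff not q6).
    not not (q4 implies (q3 and not q3)): β-rule — branch into not q4  //  (q3 and not q3).
      branch 2.1 (add not q4):
        not ((not q6 and (q2 and q2)) and (q5 and not q4)): β-rule — branch into not (not q6 and (q2 and q2))  //  not (q5 and not q4).
          branch 2.1.1 (add not (not q6 and (q2 and q2))):
            not (not q1 iff not q6): β-rule — branch into not q1, not not q6  //  not not q1, not q6.
              branch 2.1.1.1 (add not q1, not not q6):
                not (not q6 and (q2 and q2)): β-rule — branch into not not q6  //  not (q2 and q2).
                  branch 2.1.1.1.1 (add not not q6):
                    ○ open, literals {q1=0, q4=0, q6=1}.
                  branch 2.1.1.1.2 (add not (q2 and q2)):
                    not (q2 and q2): β-rule — branch into not q2  //  not q2.
                      branch 2.1.1.1.2.1 (add not q2):
                        ○ open, literals {q1=0, q2=0, q4=0, q6=1}.
                      branch 2.1.1.1.2.2 (add not q2):
                        ○ open, literals {q1=0, q2=0, q4=0, q6=1}.
              branch 2.1.1.2 (add not not q1, not q6):
                × closes — contains both q6 and not q6.
          branch 2.1.2 (add not (q5 and not q4)):
            not (not q1 iff not q6): β-rule — branch into not q1, not not q6  //  not not q1, not q6.
              branch 2.1.2.1 (add not q1, not not q6):
                not (q5 and not q4): β-rule — branch into not q5  //  not not q4.
                  branch 2.1.2.1.1 (add not q5):
                    ○ open, literals {q1=0, q4=0, q5=0, q6=1}.
                  branch 2.1.2.1.2 (add not not q4):
                    × closes — contains both q4 and not q4.
              branch 2.1.2.2 (add not not q1, not q6):
                × closes — contains both q6 and not q6.
      branch 2.2 (add (q3 and not q3)):
        (q3 and not q3): α-rule — add q3, not q3.
        × closes — contains both q3 and not q3.
4 branches closed, 5 open.
Each open branch fixes some atoms; the unmentioned ones are free. Counting distinct full assignments: branch {q6=1} (q1, q2, q3, q4, q5) contributes 32 new; branch {q1=0, q4=0, q6=1} (q2, q3, q5) contributes 0 new; branch {q1=0, q2=0, q4=0, q6=1} (q3, q5) contributes 0 new; branch {q1=0, q2=0, q4=0, q6=1} (q3, q5) contributes 0 new; branch {q1=0, q4=0, q5=0, q6=1} (q2, q3) contributes 0 new. Total: 32.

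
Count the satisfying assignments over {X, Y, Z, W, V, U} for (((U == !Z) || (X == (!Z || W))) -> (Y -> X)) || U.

Initial set: {((((U == !Z) || (X == (!Z || W))) -> (Y -> X)) || U)}.
((((U == !Z) || (X == (!Z || W))) -> (Y -> X)) || U): β-rule — branch into (((U == !Z) || (X == (!Z || W))) -> (Y -> X))  //  U.
  branch 1 (add (((U == !Z) || (X == (!Z || W))) -> (Y -> X))):
    (((U == !Z) || (X == (!Z || W))) -> (Y -> X)): β-rule — branch into !((U == !Z) || (X == (!Z || W)))  //  (Y -> X).
      branch 1.1 (add !((U == !Z) || (X == (!Z || W)))):
        !((U == !Z) || (X == (!Z || W))): α-rule — add !(U == !Z), !(X == (!Z || W)).
        !(U == !Z): β-rule — branch into U, !!Z  //  !U, !Z.
          branch 1.1.1 (add U, !!Z):
            !(X == (!Z || W)): β-rule — branch into X, !(!Z || W)  //  !X, (!Z || W).
              branch 1.1.1.1 (add X, !(!Z || W)):
                !(!Z || W): α-rule — add !!Z, !W.
                ○ open, literals {U=T, W=F, X=T, Z=T}.
              branch 1.1.1.2 (add !X, (!Z || W)):
                (!Z || W): β-rule — branch into !Z  //  W.
                  branch 1.1.1.2.1 (add !Z):
                    × closes — contains both Z and !Z.
                  branch 1.1.1.2.2 (add W):
                    ○ open, literals {U=T, W=T, X=F, Z=T}.
          branch 1.1.2 (add !U, !Z):
            !(X == (!Z || W)): β-rule — branch into X, !(!Z || W)  //  !X, (!Z || W).
              branch 1.1.2.1 (add X, !(!Z || W)):
                !(!Z || W): α-rule — add !!Z, !W.
                × closes — contains both Z and !Z.
              branch 1.1.2.2 (add !X, (!Z || W)):
                (!Z || W): β-rule — branch into !Z  //  W.
                  branch 1.1.2.2.1 (add !Z):
                    ○ open, literals {U=F, X=F, Z=F}.
                  branch 1.1.2.2.2 (add W):
                    ○ open, literals {U=F, W=T, X=F, Z=F}.
      branch 1.2 (add (Y -> X)):
        (Y -> X): β-rule — branch into !Y  //  X.
          branch 1.2.1 (add !Y):
            ○ open, literals {Y=F}.
          branch 1.2.2 (add X):
            ○ open, literals {X=T}.
  branch 2 (add U):
    ○ open, literals {U=T}.
2 branches closed, 7 open.
Each open branch fixes some atoms; the unmentioned ones are free. Counting distinct full assignments: branch {U=T, W=F, X=T, Z=T} (Y, V) contributes 4 new; branch {U=T, W=T, X=F, Z=T} (Y, V) contributes 4 new; branch {U=F, X=F, Z=F} (Y, W, V) contributes 8 new; branch {U=F, W=T, X=F, Z=F} (Y, V) contributes 0 new; branch {Y=F} (X, Z, W, V, U) contributes 24 new; branch {X=T} (Y, Z, W, V, U) contributes 14 new; branch {U=T} (X, Y, Z, W, V) contributes 6 new. Total: 60.

60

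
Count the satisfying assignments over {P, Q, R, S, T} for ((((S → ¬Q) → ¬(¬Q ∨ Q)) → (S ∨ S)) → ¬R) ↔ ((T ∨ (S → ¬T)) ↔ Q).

16

Initial set: {(((((S → ¬Q) → ¬(¬Q ∨ Q)) → (S ∨ S)) → ¬R) ↔ ((T ∨ (S → ¬T)) ↔ Q))}.
(((((S → ¬Q) → ¬(¬Q ∨ Q)) → (S ∨ S)) → ¬R) ↔ ((T ∨ (S → ¬T)) ↔ Q)): β-rule — branch into ((((S → ¬Q) → ¬(¬Q ∨ Q)) → (S ∨ S)) → ¬R), ((T ∨ (S → ¬T)) ↔ Q)  //  ¬((((S → ¬Q) → ¬(¬Q ∨ Q)) → (S ∨ S)) → ¬R), ¬((T ∨ (S → ¬T)) ↔ Q).
  branch 1 (add ((((S → ¬Q) → ¬(¬Q ∨ Q)) → (S ∨ S)) → ¬R), ((T ∨ (S → ¬T)) ↔ Q)):
    ((((S → ¬Q) → ¬(¬Q ∨ Q)) → (S ∨ S)) → ¬R): β-rule — branch into ¬(((S → ¬Q) → ¬(¬Q ∨ Q)) → (S ∨ S))  //  ¬R.
      branch 1.1 (add ¬(((S → ¬Q) → ¬(¬Q ∨ Q)) → (S ∨ S))):
        ¬(((S → ¬Q) → ¬(¬Q ∨ Q)) → (S ∨ S)): α-rule — add ((S → ¬Q) → ¬(¬Q ∨ Q)), ¬(S ∨ S).
        ¬(S ∨ S): α-rule — add ¬S, ¬S.
        ((T ∨ (S → ¬T)) ↔ Q): β-rule — branch into (T ∨ (S → ¬T)), Q  //  ¬(T ∨ (S → ¬T)), ¬Q.
          branch 1.1.1 (add (T ∨ (S → ¬T)), Q):
            ((S → ¬Q) → ¬(¬Q ∨ Q)): β-rule — branch into ¬(S → ¬Q)  //  ¬(¬Q ∨ Q).
              branch 1.1.1.1 (add ¬(S → ¬Q)):
                ¬(S → ¬Q): α-rule — add S, ¬¬Q.
                × closes — contains both S and ¬S.
              branch 1.1.1.2 (add ¬(¬Q ∨ Q)):
                ¬(¬Q ∨ Q): α-rule — add ¬¬Q, ¬Q.
                × closes — contains both Q and ¬Q.
          branch 1.1.2 (add ¬(T ∨ (S → ¬T)), ¬Q):
            ¬(T ∨ (S → ¬T)): α-rule — add ¬T, ¬(S → ¬T).
            ¬(S → ¬T): α-rule — add S, ¬¬T.
            × closes — contains both S and ¬S.
      branch 1.2 (add ¬R):
        ((T ∨ (S → ¬T)) ↔ Q): β-rule — branch into (T ∨ (S → ¬T)), Q  //  ¬(T ∨ (S → ¬T)), ¬Q.
          branch 1.2.1 (add (T ∨ (S → ¬T)), Q):
            (T ∨ (S → ¬T)): β-rule — branch into T  //  (S → ¬T).
              branch 1.2.1.1 (add T):
                ○ open, literals {Q=1, R=0, T=1}.
              branch 1.2.1.2 (add (S → ¬T)):
                (S → ¬T): β-rule — branch into ¬S  //  ¬T.
                  branch 1.2.1.2.1 (add ¬S):
                    ○ open, literals {Q=1, R=0, S=0}.
                  branch 1.2.1.2.2 (add ¬T):
                    ○ open, literals {Q=1, R=0, T=0}.
          branch 1.2.2 (add ¬(T ∨ (S → ¬T)), ¬Q):
            ¬(T ∨ (S → ¬T)): α-rule — add ¬T, ¬(S → ¬T).
            ¬(S → ¬T): α-rule — add S, ¬¬T.
            × closes — contains both T and ¬T.
  branch 2 (add ¬((((S → ¬Q) → ¬(¬Q ∨ Q)) → (S ∨ S)) → ¬R), ¬((T ∨ (S → ¬T)) ↔ Q)):
    ¬((((S → ¬Q) → ¬(¬Q ∨ Q)) → (S ∨ S)) → ¬R): α-rule — add (((S → ¬Q) → ¬(¬Q ∨ Q)) → (S ∨ S)), ¬¬R.
    ¬((T ∨ (S → ¬T)) ↔ Q): β-rule — branch into (T ∨ (S → ¬T)), ¬Q  //  ¬(T ∨ (S → ¬T)), Q.
      branch 2.1 (add (T ∨ (S → ¬T)), ¬Q):
        (((S → ¬Q) → ¬(¬Q ∨ Q)) → (S ∨ S)): β-rule — branch into ¬((S → ¬Q) → ¬(¬Q ∨ Q))  //  (S ∨ S).
          branch 2.1.1 (add ¬((S → ¬Q) → ¬(¬Q ∨ Q))):
            ¬((S → ¬Q) → ¬(¬Q ∨ Q)): α-rule — add (S → ¬Q), ¬¬(¬Q ∨ Q).
            (T ∨ (S → ¬T)): β-rule — branch into T  //  (S → ¬T).
              branch 2.1.1.1 (add T):
                (S → ¬Q): β-rule — branch into ¬S  //  ¬Q.
                  branch 2.1.1.1.1 (add ¬S):
                    ¬¬(¬Q ∨ Q): β-rule — branch into ¬Q  //  Q.
                      branch 2.1.1.1.1.1 (add ¬Q):
                        ○ open, literals {Q=0, R=1, S=0, T=1}.
                      branch 2.1.1.1.1.2 (add Q):
                        × closes — contains both Q and ¬Q.
                  branch 2.1.1.1.2 (add ¬Q):
                    ¬¬(¬Q ∨ Q): β-rule — branch into ¬Q  //  Q.
                      branch 2.1.1.1.2.1 (add ¬Q):
                        ○ open, literals {Q=0, R=1, T=1}.
                      branch 2.1.1.1.2.2 (add Q):
                        × closes — contains both Q and ¬Q.
              branch 2.1.1.2 (add (S → ¬T)):
                (S → ¬Q): β-rule — branch into ¬S  //  ¬Q.
                  branch 2.1.1.2.1 (add ¬S):
                    ¬¬(¬Q ∨ Q): β-rule — branch into ¬Q  //  Q.
                      branch 2.1.1.2.1.1 (add ¬Q):
                        (S → ¬T): β-rule — branch into ¬S  //  ¬T.
                          branch 2.1.1.2.1.1.1 (add ¬S):
                            ○ open, literals {Q=0, R=1, S=0}.
                          branch 2.1.1.2.1.1.2 (add ¬T):
                            ○ open, literals {Q=0, R=1, S=0, T=0}.
                      branch 2.1.1.2.1.2 (add Q):
                        × closes — contains both Q and ¬Q.
                  branch 2.1.1.2.2 (add ¬Q):
                    ¬¬(¬Q ∨ Q): β-rule — branch into ¬Q  //  Q.
                      branch 2.1.1.2.2.1 (add ¬Q):
                        (S → ¬T): β-rule — branch into ¬S  //  ¬T.
                          branch 2.1.1.2.2.1.1 (add ¬S):
                            ○ open, literals {Q=0, R=1, S=0}.
                          branch 2.1.1.2.2.1.2 (add ¬T):
                            ○ open, literals {Q=0, R=1, T=0}.
                      branch 2.1.1.2.2.2 (add Q):
                        × closes — contains both Q and ¬Q.
          branch 2.1.2 (add (S ∨ S)):
            (T ∨ (S → ¬T)): β-rule — branch into T  //  (S → ¬T).
              branch 2.1.2.1 (add T):
                (S ∨ S): β-rule — branch into S  //  S.
                  branch 2.1.2.1.1 (add S):
                    ○ open, literals {Q=0, R=1, S=1, T=1}.
                  branch 2.1.2.1.2 (add S):
                    ○ open, literals {Q=0, R=1, S=1, T=1}.
              branch 2.1.2.2 (add (S → ¬T)):
                (S ∨ S): β-rule — branch into S  //  S.
                  branch 2.1.2.2.1 (add S):
                    (S → ¬T): β-rule — branch into ¬S  //  ¬T.
                      branch 2.1.2.2.1.1 (add ¬S):
                        × closes — contains both S and ¬S.
                      branch 2.1.2.2.1.2 (add ¬T):
                        ○ open, literals {Q=0, R=1, S=1, T=0}.
                  branch 2.1.2.2.2 (add S):
                    (S → ¬T): β-rule — branch into ¬S  //  ¬T.
                      branch 2.1.2.2.2.1 (add ¬S):
                        × closes — contains both S and ¬S.
                      branch 2.1.2.2.2.2 (add ¬T):
                        ○ open, literals {Q=0, R=1, S=1, T=0}.
      branch 2.2 (add ¬(T ∨ (S → ¬T)), Q):
        ¬(T ∨ (S → ¬T)): α-rule — add ¬T, ¬(S → ¬T).
        ¬(S → ¬T): α-rule — add S, ¬¬T.
        × closes — contains both T and ¬T.
11 branches closed, 13 open.
Each open branch fixes some atoms; the unmentioned ones are free. Counting distinct full assignments: branch {Q=1, R=0, T=1} (P, S) contributes 4 new; branch {Q=1, R=0, S=0} (P, T) contributes 2 new; branch {Q=1, R=0, T=0} (P, S) contributes 2 new; branch {Q=0, R=1, S=0, T=1} (P) contributes 2 new; branch {Q=0, R=1, T=1} (P, S) contributes 2 new; branch {Q=0, R=1, S=0} (P, T) contributes 2 new; branch {Q=0, R=1, S=0, T=0} (P) contributes 0 new; branch {Q=0, R=1, S=0} (P, T) contributes 0 new; branch {Q=0, R=1, T=0} (P, S) contributes 2 new; branch {Q=0, R=1, S=1, T=1} (P) contributes 0 new; branch {Q=0, R=1, S=1, T=1} (P) contributes 0 new; branch {Q=0, R=1, S=1, T=0} (P) contributes 0 new; branch {Q=0, R=1, S=1, T=0} (P) contributes 0 new. Total: 16.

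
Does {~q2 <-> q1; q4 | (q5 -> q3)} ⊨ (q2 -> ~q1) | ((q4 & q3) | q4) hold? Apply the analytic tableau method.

Yes

Initial set: {T (~q2 <-> q1); T (q4 | (q5 -> q3)); F ((q2 -> ~q1) | ((q4 & q3) | q4))}.
F ((q2 -> ~q1) | ((q4 & q3) | q4)): α-rule — add F (q2 -> ~q1), F ((q4 & q3) | q4).
F (q2 -> ~q1): α-rule — add T q2, F ~q1.
F ((q4 & q3) | q4): α-rule — add F (q4 & q3), F q4.
T (~q2 <-> q1): β-rule — branch into T ~q2, T q1  //  F ~q2, F q1.
  branch 1 (add T ~q2, T q1):
    × closes — contains both q2 and ~q2.
  branch 2 (add F ~q2, F q1):
    × closes — contains both q1 and ~q1.
All 2 branches close.
Every branch closed, so the premises entail the conclusion.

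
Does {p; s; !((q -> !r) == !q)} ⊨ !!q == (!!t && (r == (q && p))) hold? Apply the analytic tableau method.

No

Initial set: {p; s; !((q -> !r) == !q); !(!!q == (!!t && (r == (q && p))))}.
!((q -> !r) == !q): β-rule — branch into (q -> !r), !!q  //  !(q -> !r), !q.
  branch 1 (add (q -> !r), !!q):
    !(!!q == (!!t && (r == (q && p)))): β-rule — branch into !!q, !(!!t && (r == (q && p)))  //  !!!q, (!!t && (r == (q && p))).
      branch 1.1 (add !!q, !(!!t && (r == (q && p)))):
        !!q: drop double negation, giving q.
        (q -> !r): β-rule — branch into !q  //  !r.
          branch 1.1.1 (add !q):
            × closes — contains both q and !q.
          branch 1.1.2 (add !r):
            !(!!t && (r == (q && p))): β-rule — branch into !!!t  //  !(r == (q && p)).
              branch 1.1.2.1 (add !!!t):
                !!!t: drop double negation, giving !t.
                ○ open, literals {p=1, q=1, r=0, s=1, t=0}.
              branch 1.1.2.2 (add !(r == (q && p))):
                !(r == (q && p)): β-rule — branch into r, !(q && p)  //  !r, (q && p).
                  branch 1.1.2.2.1 (add r, !(q && p)):
                    × closes — contains both r and !r.
                  branch 1.1.2.2.2 (add !r, (q && p)):
                    (q && p): α-rule — add q, p.
                    ○ open, literals {p=1, q=1, r=0, s=1}.
      branch 1.2 (add !!!q, (!!t && (r == (q && p)))):
        !!!q: drop double negation, giving !q.
        × closes — contains both q and !q.
  branch 2 (add !(q -> !r), !q):
    !(q -> !r): α-rule — add q, !!r.
    × closes — contains both q and !q.
4 branches closed, 2 open.
An open branch gives a countermodel: p=1, q=1, r=0, s=1, t=0 (unmentioned atoms arbitrary); the premises hold there but the conclusion fails.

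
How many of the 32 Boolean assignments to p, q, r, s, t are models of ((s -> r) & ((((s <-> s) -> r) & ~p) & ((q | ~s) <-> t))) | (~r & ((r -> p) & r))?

Initial set: {(((s -> r) & ((((s <-> s) -> r) & ~p) & ((q | ~s) <-> t))) | (~r & ((r -> p) & r)))}.
(((s -> r) & ((((s <-> s) -> r) & ~p) & ((q | ~s) <-> t))) | (~r & ((r -> p) & r))): β-rule — branch into ((s -> r) & ((((s <-> s) -> r) & ~p) & ((q | ~s) <-> t)))  //  (~r & ((r -> p) & r)).
  branch 1 (add ((s -> r) & ((((s <-> s) -> r) & ~p) & ((q | ~s) <-> t)))):
    ((s -> r) & ((((s <-> s) -> r) & ~p) & ((q | ~s) <-> t))): α-rule — add (s -> r), ((((s <-> s) -> r) & ~p) & ((q | ~s) <-> t)).
    ((((s <-> s) -> r) & ~p) & ((q | ~s) <-> t)): α-rule — add (((s <-> s) -> r) & ~p), ((q | ~s) <-> t).
    (((s <-> s) -> r) & ~p): α-rule — add ((s <-> s) -> r), ~p.
    (s -> r): β-rule — branch into ~s  //  r.
      branch 1.1 (add ~s):
        ((q | ~s) <-> t): β-rule — branch into (q | ~s), t  //  ~(q | ~s), ~t.
          branch 1.1.1 (add (q | ~s), t):
            ((s <-> s) -> r): β-rule — branch into ~(s <-> s)  //  r.
              branch 1.1.1.1 (add ~(s <-> s)):
                (q | ~s): β-rule — branch into q  //  ~s.
                  branch 1.1.1.1.1 (add q):
                    ~(s <-> s): β-rule — branch into s, ~s  //  ~s, s.
                      branch 1.1.1.1.1.1 (add s, ~s):
                        × closes — contains both s and ~s.
                      branch 1.1.1.1.1.2 (add ~s, s):
                        × closes — contains both s and ~s.
                  branch 1.1.1.1.2 (add ~s):
                    ~(s <-> s): β-rule — branch into s, ~s  //  ~s, s.
                      branch 1.1.1.1.2.1 (add s, ~s):
                        × closes — contains both s and ~s.
                      branch 1.1.1.1.2.2 (add ~s, s):
                        × closes — contains both s and ~s.
              branch 1.1.1.2 (add r):
                (q | ~s): β-rule — branch into q  //  ~s.
                  branch 1.1.1.2.1 (add q):
                    ○ open, literals {p=false, q=true, r=true, s=false, t=true}.
                  branch 1.1.1.2.2 (add ~s):
                    ○ open, literals {p=false, r=true, s=false, t=true}.
          branch 1.1.2 (add ~(q | ~s), ~t):
            ~(q | ~s): α-rule — add ~q, ~~s.
            × closes — contains both s and ~s.
      branch 1.2 (add r):
        ((q | ~s) <-> t): β-rule — branch into (q | ~s), t  //  ~(q | ~s), ~t.
          branch 1.2.1 (add (q | ~s), t):
            ((s <-> s) -> r): β-rule — branch into ~(s <-> s)  //  r.
              branch 1.2.1.1 (add ~(s <-> s)):
                (q | ~s): β-rule — branch into q  //  ~s.
                  branch 1.2.1.1.1 (add q):
                    ~(s <-> s): β-rule — branch into s, ~s  //  ~s, s.
                      branch 1.2.1.1.1.1 (add s, ~s):
                        × closes — contains both s and ~s.
                      branch 1.2.1.1.1.2 (add ~s, s):
                        × closes — contains both s and ~s.
                  branch 1.2.1.1.2 (add ~s):
                    ~(s <-> s): β-rule — branch into s, ~s  //  ~s, s.
                      branch 1.2.1.1.2.1 (add s, ~s):
                        × closes — contains both s and ~s.
                      branch 1.2.1.1.2.2 (add ~s, s):
                        × closes — contains both s and ~s.
              branch 1.2.1.2 (add r):
                (q | ~s): β-rule — branch into q  //  ~s.
                  branch 1.2.1.2.1 (add q):
                    ○ open, literals {p=false, q=true, r=true, t=true}.
                  branch 1.2.1.2.2 (add ~s):
                    ○ open, literals {p=false, r=true, s=false, t=true}.
          branch 1.2.2 (add ~(q | ~s), ~t):
            ~(q | ~s): α-rule — add ~q, ~~s.
            ((s <-> s) -> r): β-rule — branch into ~(s <-> s)  //  r.
              branch 1.2.2.1 (add ~(s <-> s)):
                ~(s <-> s): β-rule — branch into s, ~s  //  ~s, s.
                  branch 1.2.2.1.1 (add s, ~s):
                    × closes — contains both s and ~s.
                  branch 1.2.2.1.2 (add ~s, s):
                    × closes — contains both s and ~s.
              branch 1.2.2.2 (add r):
                ○ open, literals {p=false, q=false, r=true, s=true, t=false}.
  branch 2 (add (~r & ((r -> p) & r))):
    (~r & ((r -> p) & r)): α-rule — add ~r, ((r -> p) & r).
    ((r -> p) & r): α-rule — add (r -> p), r.
    × closes — contains both r and ~r.
12 branches closed, 5 open.
Each open branch fixes some atoms; the unmentioned ones are free. Counting distinct full assignments: branch {p=false, q=true, r=true, s=false, t=true} (none free) contributes 1 new; branch {p=false, r=true, s=false, t=true} (q) contributes 1 new; branch {p=false, q=true, r=true, t=true} (s) contributes 1 new; branch {p=false, r=true, s=false, t=true} (q) contributes 0 new; branch {p=false, q=false, r=true, s=true, t=false} (none free) contributes 1 new. Total: 4.

4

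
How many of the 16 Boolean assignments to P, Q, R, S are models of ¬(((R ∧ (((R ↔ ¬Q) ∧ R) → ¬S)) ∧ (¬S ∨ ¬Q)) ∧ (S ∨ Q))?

14

Initial set: {¬(((R ∧ (((R ↔ ¬Q) ∧ R) → ¬S)) ∧ (¬S ∨ ¬Q)) ∧ (S ∨ Q))}.
¬(((R ∧ (((R ↔ ¬Q) ∧ R) → ¬S)) ∧ (¬S ∨ ¬Q)) ∧ (S ∨ Q)): β-rule — branch into ¬((R ∧ (((R ↔ ¬Q) ∧ R) → ¬S)) ∧ (¬S ∨ ¬Q))  //  ¬(S ∨ Q).
  branch 1 (add ¬((R ∧ (((R ↔ ¬Q) ∧ R) → ¬S)) ∧ (¬S ∨ ¬Q))):
    ¬((R ∧ (((R ↔ ¬Q) ∧ R) → ¬S)) ∧ (¬S ∨ ¬Q)): β-rule — branch into ¬(R ∧ (((R ↔ ¬Q) ∧ R) → ¬S))  //  ¬(¬S ∨ ¬Q).
      branch 1.1 (add ¬(R ∧ (((R ↔ ¬Q) ∧ R) → ¬S))):
        ¬(R ∧ (((R ↔ ¬Q) ∧ R) → ¬S)): β-rule — branch into ¬R  //  ¬(((R ↔ ¬Q) ∧ R) → ¬S).
          branch 1.1.1 (add ¬R):
            ○ open, literals {R=0}.
          branch 1.1.2 (add ¬(((R ↔ ¬Q) ∧ R) → ¬S)):
            ¬(((R ↔ ¬Q) ∧ R) → ¬S): α-rule — add ((R ↔ ¬Q) ∧ R), ¬¬S.
            ((R ↔ ¬Q) ∧ R): α-rule — add (R ↔ ¬Q), R.
            (R ↔ ¬Q): β-rule — branch into R, ¬Q  //  ¬R, ¬¬Q.
              branch 1.1.2.1 (add R, ¬Q):
                ○ open, literals {Q=0, R=1, S=1}.
              branch 1.1.2.2 (add ¬R, ¬¬Q):
                × closes — contains both R and ¬R.
      branch 1.2 (add ¬(¬S ∨ ¬Q)):
        ¬(¬S ∨ ¬Q): α-rule — add ¬¬S, ¬¬Q.
        ○ open, literals {Q=1, S=1}.
  branch 2 (add ¬(S ∨ Q)):
    ¬(S ∨ Q): α-rule — add ¬S, ¬Q.
    ○ open, literals {Q=0, S=0}.
1 branch closed, 4 open.
Each open branch fixes some atoms; the unmentioned ones are free. Counting distinct full assignments: branch {R=0} (P, Q, S) contributes 8 new; branch {Q=0, R=1, S=1} (P) contributes 2 new; branch {Q=1, S=1} (P, R) contributes 2 new; branch {Q=0, S=0} (P, R) contributes 2 new. Total: 14.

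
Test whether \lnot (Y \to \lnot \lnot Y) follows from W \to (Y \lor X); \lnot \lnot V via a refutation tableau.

Initial set: {T (W \to (Y \lor X)); T \lnot \lnot V; F \lnot (Y \to \lnot \lnot Y)}.
T \lnot \lnot V: drop double negation, giving T V.
T (W \to (Y \lor X)): β-rule — branch into F W  //  T (Y \lor X).
  branch 1 (add F W):
    F \lnot (Y \to \lnot \lnot Y): β-rule — branch into F Y  //  T \lnot \lnot Y.
      branch 1.1 (add F Y):
        ○ open, literals {V=1, W=0, Y=0}.
      branch 1.2 (add T \lnot \lnot Y):
        T \lnot \lnot Y: drop double negation, giving T Y.
        ○ open, literals {V=1, W=0, Y=1}.
  branch 2 (add T (Y \lor X)):
    F \lnot (Y \to \lnot \lnot Y): β-rule — branch into F Y  //  T \lnot \lnot Y.
      branch 2.1 (add F Y):
        T (Y \lor X): β-rule — branch into T Y  //  T X.
          branch 2.1.1 (add T Y):
            × closes — contains both Y and \lnot Y.
          branch 2.1.2 (add T X):
            ○ open, literals {V=1, X=1, Y=0}.
      branch 2.2 (add T \lnot \lnot Y):
        T \lnot \lnot Y: drop double negation, giving T Y.
        T (Y \lor X): β-rule — branch into T Y  //  T X.
          branch 2.2.1 (add T Y):
            ○ open, literals {V=1, Y=1}.
          branch 2.2.2 (add T X):
            ○ open, literals {V=1, X=1, Y=1}.
1 branch closed, 5 open.
An open branch gives a countermodel: V=1, W=0, Y=0 (unmentioned atoms arbitrary); the premises hold there but the conclusion fails.

No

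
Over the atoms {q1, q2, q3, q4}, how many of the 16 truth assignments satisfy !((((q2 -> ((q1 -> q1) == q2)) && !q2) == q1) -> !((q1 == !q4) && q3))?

2

Initial set: {T !((((q2 -> ((q1 -> q1) == q2)) && !q2) == q1) -> !((q1 == !q4) && q3))}.
T !((((q2 -> ((q1 -> q1) == q2)) && !q2) == q1) -> !((q1 == !q4) && q3)): α-rule — add T (((q2 -> ((q1 -> q1) == q2)) && !q2) == q1), F !((q1 == !q4) && q3).
F !((q1 == !q4) && q3): α-rule — add T (q1 == !q4), T q3.
T (((q2 -> ((q1 -> q1) == q2)) && !q2) == q1): β-rule — branch into T ((q2 -> ((q1 -> q1) == q2)) && !q2), T q1  //  F ((q2 -> ((q1 -> q1) == q2)) && !q2), F q1.
  branch 1 (add T ((q2 -> ((q1 -> q1) == q2)) && !q2), T q1):
    T ((q2 -> ((q1 -> q1) == q2)) && !q2): α-rule — add T (q2 -> ((q1 -> q1) == q2)), T !q2.
    T (q1 == !q4): β-rule — branch into T q1, T !q4  //  F q1, F !q4.
      branch 1.1 (add T q1, T !q4):
        T (q2 -> ((q1 -> q1) == q2)): β-rule — branch into F q2  //  T ((q1 -> q1) == q2).
          branch 1.1.1 (add F q2):
            ○ open, literals {q1=1, q2=0, q3=1, q4=0}.
          branch 1.1.2 (add T ((q1 -> q1) == q2)):
            T ((q1 -> q1) == q2): β-rule — branch into T (q1 -> q1), T q2  //  F (q1 -> q1), F q2.
              branch 1.1.2.1 (add T (q1 -> q1), T q2):
                × closes — contains both q2 and !q2.
              branch 1.1.2.2 (add F (q1 -> q1), F q2):
                F (q1 -> q1): α-rule — add T q1, F q1.
                × closes — contains both q1 and !q1.
      branch 1.2 (add F q1, F !q4):
        × closes — contains both q1 and !q1.
  branch 2 (add F ((q2 -> ((q1 -> q1) == q2)) && !q2), F q1):
    T (q1 == !q4): β-rule — branch into T q1, T !q4  //  F q1, F !q4.
      branch 2.1 (add T q1, T !q4):
        × closes — contains both q1 and !q1.
      branch 2.2 (add F q1, F !q4):
        F ((q2 -> ((q1 -> q1) == q2)) && !q2): β-rule — branch into F (q2 -> ((q1 -> q1) == q2))  //  F !q2.
          branch 2.2.1 (add F (q2 -> ((q1 -> q1) == q2))):
            F (q2 -> ((q1 -> q1) == q2)): α-rule — add T q2, F ((q1 -> q1) == q2).
            F ((q1 -> q1) == q2): β-rule — branch into T (q1 -> q1), F q2  //  F (q1 -> q1), T q2.
              branch 2.2.1.1 (add T (q1 -> q1), F q2):
                × closes — contains both q2 and !q2.
              branch 2.2.1.2 (add F (q1 -> q1), T q2):
                F (q1 -> q1): α-rule — add T q1, F q1.
                × closes — contains both q1 and !q1.
          branch 2.2.2 (add F !q2):
            ○ open, literals {q1=0, q2=1, q3=1, q4=1}.
6 branches closed, 2 open.
Each open branch fixes some atoms; the unmentioned ones are free. Counting distinct full assignments: branch {q1=1, q2=0, q3=1, q4=0} (none free) contributes 1 new; branch {q1=0, q2=1, q3=1, q4=1} (none free) contributes 1 new. Total: 2.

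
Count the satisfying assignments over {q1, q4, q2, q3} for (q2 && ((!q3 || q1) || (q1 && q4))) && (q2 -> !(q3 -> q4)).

Initial set: {((q2 && ((!q3 || q1) || (q1 && q4))) && (q2 -> !(q3 -> q4)))}.
((q2 && ((!q3 || q1) || (q1 && q4))) && (q2 -> !(q3 -> q4))): α-rule — add (q2 && ((!q3 || q1) || (q1 && q4))), (q2 -> !(q3 -> q4)).
(q2 && ((!q3 || q1) || (q1 && q4))): α-rule — add q2, ((!q3 || q1) || (q1 && q4)).
(q2 -> !(q3 -> q4)): β-rule — branch into !q2  //  !(q3 -> q4).
  branch 1 (add !q2):
    × closes — contains both q2 and !q2.
  branch 2 (add !(q3 -> q4)):
    !(q3 -> q4): α-rule — add q3, !q4.
    ((!q3 || q1) || (q1 && q4)): β-rule — branch into (!q3 || q1)  //  (q1 && q4).
      branch 2.1 (add (!q3 || q1)):
        (!q3 || q1): β-rule — branch into !q3  //  q1.
          branch 2.1.1 (add !q3):
            × closes — contains both q3 and !q3.
          branch 2.1.2 (add q1):
            ○ open, literals {q1=T, q2=T, q3=T, q4=F}.
      branch 2.2 (add (q1 && q4)):
        (q1 && q4): α-rule — add q1, q4.
        × closes — contains both q4 and !q4.
3 branches closed, 1 open.
Each open branch fixes some atoms; the unmentioned ones are free. Counting distinct full assignments: branch {q1=T, q2=T, q3=T, q4=F} (none free) contributes 1 new. Total: 1.

1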